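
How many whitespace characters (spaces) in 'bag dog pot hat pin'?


\s matches whitespace characters (spaces, tabs, etc.).
Text: 'bag dog pot hat pin'
This text has 5 words separated by spaces.
Number of spaces = number of words - 1 = 5 - 1 = 4

4


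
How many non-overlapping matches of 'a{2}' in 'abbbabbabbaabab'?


Pattern 'a{2}' matches exactly 2 consecutive a's (greedy, non-overlapping).
String: 'abbbabbabbaabab'
Scanning for runs of a's:
  Run at pos 0: 'a' (length 1) -> 0 match(es)
  Run at pos 4: 'a' (length 1) -> 0 match(es)
  Run at pos 7: 'a' (length 1) -> 0 match(es)
  Run at pos 10: 'aa' (length 2) -> 1 match(es)
  Run at pos 13: 'a' (length 1) -> 0 match(es)
Matches found: ['aa']
Total: 1

1


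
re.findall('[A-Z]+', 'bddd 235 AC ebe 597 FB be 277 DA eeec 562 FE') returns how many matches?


Pattern '[A-Z]+' finds one or more uppercase letters.
Text: 'bddd 235 AC ebe 597 FB be 277 DA eeec 562 FE'
Scanning for matches:
  Match 1: 'AC'
  Match 2: 'FB'
  Match 3: 'DA'
  Match 4: 'FE'
Total matches: 4

4


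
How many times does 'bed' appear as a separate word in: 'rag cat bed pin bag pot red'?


Scanning each word for exact match 'bed':
  Word 1: 'rag' -> no
  Word 2: 'cat' -> no
  Word 3: 'bed' -> MATCH
  Word 4: 'pin' -> no
  Word 5: 'bag' -> no
  Word 6: 'pot' -> no
  Word 7: 'red' -> no
Total matches: 1

1


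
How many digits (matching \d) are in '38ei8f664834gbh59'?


\d matches any digit 0-9.
Scanning '38ei8f664834gbh59':
  pos 0: '3' -> DIGIT
  pos 1: '8' -> DIGIT
  pos 4: '8' -> DIGIT
  pos 6: '6' -> DIGIT
  pos 7: '6' -> DIGIT
  pos 8: '4' -> DIGIT
  pos 9: '8' -> DIGIT
  pos 10: '3' -> DIGIT
  pos 11: '4' -> DIGIT
  pos 15: '5' -> DIGIT
  pos 16: '9' -> DIGIT
Digits found: ['3', '8', '8', '6', '6', '4', '8', '3', '4', '5', '9']
Total: 11

11


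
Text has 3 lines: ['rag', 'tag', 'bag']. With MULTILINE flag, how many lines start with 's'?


With MULTILINE flag, ^ matches the start of each line.
Lines: ['rag', 'tag', 'bag']
Checking which lines start with 's':
  Line 1: 'rag' -> no
  Line 2: 'tag' -> no
  Line 3: 'bag' -> no
Matching lines: []
Count: 0

0


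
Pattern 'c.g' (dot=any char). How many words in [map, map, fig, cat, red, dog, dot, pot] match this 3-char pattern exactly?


Pattern 'c.g' means: starts with 'c', any single char, ends with 'g'.
Checking each word (must be exactly 3 chars):
  'map' (len=3): no
  'map' (len=3): no
  'fig' (len=3): no
  'cat' (len=3): no
  'red' (len=3): no
  'dog' (len=3): no
  'dot' (len=3): no
  'pot' (len=3): no
Matching words: []
Total: 0

0


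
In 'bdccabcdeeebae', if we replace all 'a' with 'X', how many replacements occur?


re.sub('a', 'X', text) replaces every occurrence of 'a' with 'X'.
Text: 'bdccabcdeeebae'
Scanning for 'a':
  pos 4: 'a' -> replacement #1
  pos 12: 'a' -> replacement #2
Total replacements: 2

2


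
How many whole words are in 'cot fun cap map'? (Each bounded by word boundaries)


Word boundaries (\b) mark the start/end of each word.
Text: 'cot fun cap map'
Splitting by whitespace:
  Word 1: 'cot'
  Word 2: 'fun'
  Word 3: 'cap'
  Word 4: 'map'
Total whole words: 4

4


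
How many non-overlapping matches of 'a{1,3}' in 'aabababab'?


Pattern 'a{1,3}' matches between 1 and 3 consecutive a's (greedy).
String: 'aabababab'
Finding runs of a's and applying greedy matching:
  Run at pos 0: 'aa' (length 2)
  Run at pos 3: 'a' (length 1)
  Run at pos 5: 'a' (length 1)
  Run at pos 7: 'a' (length 1)
Matches: ['aa', 'a', 'a', 'a']
Count: 4

4


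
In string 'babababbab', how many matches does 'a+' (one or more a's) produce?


Pattern 'a+' matches one or more consecutive a's.
String: 'babababbab'
Scanning for runs of a:
  Match 1: 'a' (length 1)
  Match 2: 'a' (length 1)
  Match 3: 'a' (length 1)
  Match 4: 'a' (length 1)
Total matches: 4

4


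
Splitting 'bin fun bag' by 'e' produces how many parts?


Splitting by 'e' breaks the string at each occurrence of the separator.
Text: 'bin fun bag'
Parts after split:
  Part 1: 'bin fun bag'
Total parts: 1

1


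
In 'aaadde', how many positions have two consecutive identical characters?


Looking for consecutive identical characters in 'aaadde':
  pos 0-1: 'a' vs 'a' -> MATCH ('aa')
  pos 1-2: 'a' vs 'a' -> MATCH ('aa')
  pos 2-3: 'a' vs 'd' -> different
  pos 3-4: 'd' vs 'd' -> MATCH ('dd')
  pos 4-5: 'd' vs 'e' -> different
Consecutive identical pairs: ['aa', 'aa', 'dd']
Count: 3

3


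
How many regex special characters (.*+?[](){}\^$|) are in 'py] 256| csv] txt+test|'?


Regex special characters are: . * + ? [ ] ( ) { } \ ^ $ |
Scanning 'py] 256| csv] txt+test|':
  pos 2: ']' -> SPECIAL
  pos 7: '|' -> SPECIAL
  pos 12: ']' -> SPECIAL
  pos 17: '+' -> SPECIAL
  pos 22: '|' -> SPECIAL
Special chars found: [']', '|', ']', '+', '|']
Total: 5

5


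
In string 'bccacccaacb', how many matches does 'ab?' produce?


Pattern 'ab?' matches 'a' optionally followed by 'b'.
String: 'bccacccaacb'
Scanning left to right for 'a' then checking next char:
  Match 1: 'a' (a not followed by b)
  Match 2: 'a' (a not followed by b)
  Match 3: 'a' (a not followed by b)
Total matches: 3

3


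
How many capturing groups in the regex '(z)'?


To count capturing groups, count each '(' that starts a group.
Pattern: '(z)'
Walking through the pattern:
  Position 0: '(' -> group #1
Total capturing groups: 1

1


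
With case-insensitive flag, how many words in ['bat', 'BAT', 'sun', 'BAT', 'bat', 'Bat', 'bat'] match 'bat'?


Case-insensitive matching: compare each word's lowercase form to 'bat'.
  'bat' -> lower='bat' -> MATCH
  'BAT' -> lower='bat' -> MATCH
  'sun' -> lower='sun' -> no
  'BAT' -> lower='bat' -> MATCH
  'bat' -> lower='bat' -> MATCH
  'Bat' -> lower='bat' -> MATCH
  'bat' -> lower='bat' -> MATCH
Matches: ['bat', 'BAT', 'BAT', 'bat', 'Bat', 'bat']
Count: 6

6


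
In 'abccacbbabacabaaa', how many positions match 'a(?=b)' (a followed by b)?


Lookahead 'a(?=b)' matches 'a' only when followed by 'b'.
String: 'abccacbbabacabaaa'
Checking each position where char is 'a':
  pos 0: 'a' -> MATCH (next='b')
  pos 4: 'a' -> no (next='c')
  pos 8: 'a' -> MATCH (next='b')
  pos 10: 'a' -> no (next='c')
  pos 12: 'a' -> MATCH (next='b')
  pos 14: 'a' -> no (next='a')
  pos 15: 'a' -> no (next='a')
Matching positions: [0, 8, 12]
Count: 3

3


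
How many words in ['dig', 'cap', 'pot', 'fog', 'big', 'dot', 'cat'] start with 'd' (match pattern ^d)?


Pattern ^d anchors to start of word. Check which words begin with 'd':
  'dig' -> MATCH (starts with 'd')
  'cap' -> no
  'pot' -> no
  'fog' -> no
  'big' -> no
  'dot' -> MATCH (starts with 'd')
  'cat' -> no
Matching words: ['dig', 'dot']
Count: 2

2


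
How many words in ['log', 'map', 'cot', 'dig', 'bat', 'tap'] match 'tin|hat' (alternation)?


Alternation 'tin|hat' matches either 'tin' or 'hat'.
Checking each word:
  'log' -> no
  'map' -> no
  'cot' -> no
  'dig' -> no
  'bat' -> no
  'tap' -> no
Matches: []
Count: 0

0


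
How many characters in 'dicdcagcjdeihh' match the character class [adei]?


Character class [adei] matches any of: {a, d, e, i}
Scanning string 'dicdcagcjdeihh' character by character:
  pos 0: 'd' -> MATCH
  pos 1: 'i' -> MATCH
  pos 2: 'c' -> no
  pos 3: 'd' -> MATCH
  pos 4: 'c' -> no
  pos 5: 'a' -> MATCH
  pos 6: 'g' -> no
  pos 7: 'c' -> no
  pos 8: 'j' -> no
  pos 9: 'd' -> MATCH
  pos 10: 'e' -> MATCH
  pos 11: 'i' -> MATCH
  pos 12: 'h' -> no
  pos 13: 'h' -> no
Total matches: 7

7


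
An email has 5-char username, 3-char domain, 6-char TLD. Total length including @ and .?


An email address has format: username@domain.tld
Username length: 5
'@' character: 1
Domain length: 3
'.' character: 1
TLD length: 6
Total = 5 + 1 + 3 + 1 + 6 = 16

16


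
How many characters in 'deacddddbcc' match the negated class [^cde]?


Negated class [^cde] matches any char NOT in {c, d, e}
Scanning 'deacddddbcc':
  pos 0: 'd' -> no (excluded)
  pos 1: 'e' -> no (excluded)
  pos 2: 'a' -> MATCH
  pos 3: 'c' -> no (excluded)
  pos 4: 'd' -> no (excluded)
  pos 5: 'd' -> no (excluded)
  pos 6: 'd' -> no (excluded)
  pos 7: 'd' -> no (excluded)
  pos 8: 'b' -> MATCH
  pos 9: 'c' -> no (excluded)
  pos 10: 'c' -> no (excluded)
Total matches: 2

2


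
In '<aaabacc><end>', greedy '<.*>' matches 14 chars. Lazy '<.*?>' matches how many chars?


Greedy '<.*>' tries to match as MUCH as possible.
Lazy '<.*?>' tries to match as LITTLE as possible.

String: '<aaabacc><end>'
Greedy '<.*>' starts at first '<' and extends to the LAST '>': '<aaabacc><end>' (14 chars)
Lazy '<.*?>' starts at first '<' and stops at the FIRST '>': '<aaabacc>' (9 chars)

9


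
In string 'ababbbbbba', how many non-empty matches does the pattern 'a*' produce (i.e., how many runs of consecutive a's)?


Pattern 'a*' matches zero or more a's. We want non-empty runs of consecutive a's.
String: 'ababbbbbba'
Walking through the string to find runs of a's:
  Run 1: positions 0-0 -> 'a'
  Run 2: positions 2-2 -> 'a'
  Run 3: positions 9-9 -> 'a'
Non-empty runs found: ['a', 'a', 'a']
Count: 3

3


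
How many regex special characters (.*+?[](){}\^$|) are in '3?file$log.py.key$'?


Regex special characters are: . * + ? [ ] ( ) { } \ ^ $ |
Scanning '3?file$log.py.key$':
  pos 1: '?' -> SPECIAL
  pos 6: '$' -> SPECIAL
  pos 10: '.' -> SPECIAL
  pos 13: '.' -> SPECIAL
  pos 17: '$' -> SPECIAL
Special chars found: ['?', '$', '.', '.', '$']
Total: 5

5


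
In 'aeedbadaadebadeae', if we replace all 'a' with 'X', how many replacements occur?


re.sub('a', 'X', text) replaces every occurrence of 'a' with 'X'.
Text: 'aeedbadaadebadeae'
Scanning for 'a':
  pos 0: 'a' -> replacement #1
  pos 5: 'a' -> replacement #2
  pos 7: 'a' -> replacement #3
  pos 8: 'a' -> replacement #4
  pos 12: 'a' -> replacement #5
  pos 15: 'a' -> replacement #6
Total replacements: 6

6


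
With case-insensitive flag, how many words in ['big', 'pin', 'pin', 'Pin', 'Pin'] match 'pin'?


Case-insensitive matching: compare each word's lowercase form to 'pin'.
  'big' -> lower='big' -> no
  'pin' -> lower='pin' -> MATCH
  'pin' -> lower='pin' -> MATCH
  'Pin' -> lower='pin' -> MATCH
  'Pin' -> lower='pin' -> MATCH
Matches: ['pin', 'pin', 'Pin', 'Pin']
Count: 4

4


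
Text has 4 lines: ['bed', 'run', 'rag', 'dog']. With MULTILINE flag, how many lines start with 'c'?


With MULTILINE flag, ^ matches the start of each line.
Lines: ['bed', 'run', 'rag', 'dog']
Checking which lines start with 'c':
  Line 1: 'bed' -> no
  Line 2: 'run' -> no
  Line 3: 'rag' -> no
  Line 4: 'dog' -> no
Matching lines: []
Count: 0

0


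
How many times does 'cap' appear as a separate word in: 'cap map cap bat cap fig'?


Scanning each word for exact match 'cap':
  Word 1: 'cap' -> MATCH
  Word 2: 'map' -> no
  Word 3: 'cap' -> MATCH
  Word 4: 'bat' -> no
  Word 5: 'cap' -> MATCH
  Word 6: 'fig' -> no
Total matches: 3

3


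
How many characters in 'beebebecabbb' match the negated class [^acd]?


Negated class [^acd] matches any char NOT in {a, c, d}
Scanning 'beebebecabbb':
  pos 0: 'b' -> MATCH
  pos 1: 'e' -> MATCH
  pos 2: 'e' -> MATCH
  pos 3: 'b' -> MATCH
  pos 4: 'e' -> MATCH
  pos 5: 'b' -> MATCH
  pos 6: 'e' -> MATCH
  pos 7: 'c' -> no (excluded)
  pos 8: 'a' -> no (excluded)
  pos 9: 'b' -> MATCH
  pos 10: 'b' -> MATCH
  pos 11: 'b' -> MATCH
Total matches: 10

10


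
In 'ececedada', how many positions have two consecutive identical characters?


Looking for consecutive identical characters in 'ececedada':
  pos 0-1: 'e' vs 'c' -> different
  pos 1-2: 'c' vs 'e' -> different
  pos 2-3: 'e' vs 'c' -> different
  pos 3-4: 'c' vs 'e' -> different
  pos 4-5: 'e' vs 'd' -> different
  pos 5-6: 'd' vs 'a' -> different
  pos 6-7: 'a' vs 'd' -> different
  pos 7-8: 'd' vs 'a' -> different
Consecutive identical pairs: []
Count: 0

0


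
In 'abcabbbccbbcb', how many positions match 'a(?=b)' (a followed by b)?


Lookahead 'a(?=b)' matches 'a' only when followed by 'b'.
String: 'abcabbbccbbcb'
Checking each position where char is 'a':
  pos 0: 'a' -> MATCH (next='b')
  pos 3: 'a' -> MATCH (next='b')
Matching positions: [0, 3]
Count: 2

2


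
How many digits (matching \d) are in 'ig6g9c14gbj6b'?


\d matches any digit 0-9.
Scanning 'ig6g9c14gbj6b':
  pos 2: '6' -> DIGIT
  pos 4: '9' -> DIGIT
  pos 6: '1' -> DIGIT
  pos 7: '4' -> DIGIT
  pos 11: '6' -> DIGIT
Digits found: ['6', '9', '1', '4', '6']
Total: 5

5


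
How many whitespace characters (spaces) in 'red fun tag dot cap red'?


\s matches whitespace characters (spaces, tabs, etc.).
Text: 'red fun tag dot cap red'
This text has 6 words separated by spaces.
Number of spaces = number of words - 1 = 6 - 1 = 5

5


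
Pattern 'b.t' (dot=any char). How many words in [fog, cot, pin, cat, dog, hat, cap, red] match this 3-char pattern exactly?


Pattern 'b.t' means: starts with 'b', any single char, ends with 't'.
Checking each word (must be exactly 3 chars):
  'fog' (len=3): no
  'cot' (len=3): no
  'pin' (len=3): no
  'cat' (len=3): no
  'dog' (len=3): no
  'hat' (len=3): no
  'cap' (len=3): no
  'red' (len=3): no
Matching words: []
Total: 0

0


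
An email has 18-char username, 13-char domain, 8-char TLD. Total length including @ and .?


An email address has format: username@domain.tld
Username length: 18
'@' character: 1
Domain length: 13
'.' character: 1
TLD length: 8
Total = 18 + 1 + 13 + 1 + 8 = 41

41


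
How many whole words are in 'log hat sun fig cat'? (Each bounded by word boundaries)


Word boundaries (\b) mark the start/end of each word.
Text: 'log hat sun fig cat'
Splitting by whitespace:
  Word 1: 'log'
  Word 2: 'hat'
  Word 3: 'sun'
  Word 4: 'fig'
  Word 5: 'cat'
Total whole words: 5

5


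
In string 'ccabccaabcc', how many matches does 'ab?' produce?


Pattern 'ab?' matches 'a' optionally followed by 'b'.
String: 'ccabccaabcc'
Scanning left to right for 'a' then checking next char:
  Match 1: 'ab' (a followed by b)
  Match 2: 'a' (a not followed by b)
  Match 3: 'ab' (a followed by b)
Total matches: 3

3


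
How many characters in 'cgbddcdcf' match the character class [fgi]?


Character class [fgi] matches any of: {f, g, i}
Scanning string 'cgbddcdcf' character by character:
  pos 0: 'c' -> no
  pos 1: 'g' -> MATCH
  pos 2: 'b' -> no
  pos 3: 'd' -> no
  pos 4: 'd' -> no
  pos 5: 'c' -> no
  pos 6: 'd' -> no
  pos 7: 'c' -> no
  pos 8: 'f' -> MATCH
Total matches: 2

2


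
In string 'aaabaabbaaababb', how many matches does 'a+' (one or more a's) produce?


Pattern 'a+' matches one or more consecutive a's.
String: 'aaabaabbaaababb'
Scanning for runs of a:
  Match 1: 'aaa' (length 3)
  Match 2: 'aa' (length 2)
  Match 3: 'aaa' (length 3)
  Match 4: 'a' (length 1)
Total matches: 4

4


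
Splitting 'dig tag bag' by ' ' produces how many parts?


Splitting by ' ' breaks the string at each occurrence of the separator.
Text: 'dig tag bag'
Parts after split:
  Part 1: 'dig'
  Part 2: 'tag'
  Part 3: 'bag'
Total parts: 3

3


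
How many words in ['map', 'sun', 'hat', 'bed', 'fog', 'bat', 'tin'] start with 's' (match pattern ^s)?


Pattern ^s anchors to start of word. Check which words begin with 's':
  'map' -> no
  'sun' -> MATCH (starts with 's')
  'hat' -> no
  'bed' -> no
  'fog' -> no
  'bat' -> no
  'tin' -> no
Matching words: ['sun']
Count: 1

1


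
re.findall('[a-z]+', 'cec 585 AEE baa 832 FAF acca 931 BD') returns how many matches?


Pattern '[a-z]+' finds one or more lowercase letters.
Text: 'cec 585 AEE baa 832 FAF acca 931 BD'
Scanning for matches:
  Match 1: 'cec'
  Match 2: 'baa'
  Match 3: 'acca'
Total matches: 3

3


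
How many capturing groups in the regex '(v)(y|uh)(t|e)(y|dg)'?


To count capturing groups, count each '(' that starts a group.
Pattern: '(v)(y|uh)(t|e)(y|dg)'
Walking through the pattern:
  Position 0: '(' -> group #1
  Position 3: '(' -> group #2
  Position 9: '(' -> group #3
  Position 14: '(' -> group #4
Total capturing groups: 4

4


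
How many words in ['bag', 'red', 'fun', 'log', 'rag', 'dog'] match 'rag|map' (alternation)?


Alternation 'rag|map' matches either 'rag' or 'map'.
Checking each word:
  'bag' -> no
  'red' -> no
  'fun' -> no
  'log' -> no
  'rag' -> MATCH
  'dog' -> no
Matches: ['rag']
Count: 1

1


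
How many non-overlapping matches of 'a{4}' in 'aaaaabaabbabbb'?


Pattern 'a{4}' matches exactly 4 consecutive a's (greedy, non-overlapping).
String: 'aaaaabaabbabbb'
Scanning for runs of a's:
  Run at pos 0: 'aaaaa' (length 5) -> 1 match(es)
  Run at pos 6: 'aa' (length 2) -> 0 match(es)
  Run at pos 10: 'a' (length 1) -> 0 match(es)
Matches found: ['aaaa']
Total: 1

1


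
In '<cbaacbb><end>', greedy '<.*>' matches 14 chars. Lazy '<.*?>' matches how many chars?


Greedy '<.*>' tries to match as MUCH as possible.
Lazy '<.*?>' tries to match as LITTLE as possible.

String: '<cbaacbb><end>'
Greedy '<.*>' starts at first '<' and extends to the LAST '>': '<cbaacbb><end>' (14 chars)
Lazy '<.*?>' starts at first '<' and stops at the FIRST '>': '<cbaacbb>' (9 chars)

9


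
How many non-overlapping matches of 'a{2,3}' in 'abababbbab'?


Pattern 'a{2,3}' matches between 2 and 3 consecutive a's (greedy).
String: 'abababbbab'
Finding runs of a's and applying greedy matching:
  Run at pos 0: 'a' (length 1)
  Run at pos 2: 'a' (length 1)
  Run at pos 4: 'a' (length 1)
  Run at pos 8: 'a' (length 1)
Matches: []
Count: 0

0


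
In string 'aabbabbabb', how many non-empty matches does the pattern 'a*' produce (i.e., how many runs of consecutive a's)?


Pattern 'a*' matches zero or more a's. We want non-empty runs of consecutive a's.
String: 'aabbabbabb'
Walking through the string to find runs of a's:
  Run 1: positions 0-1 -> 'aa'
  Run 2: positions 4-4 -> 'a'
  Run 3: positions 7-7 -> 'a'
Non-empty runs found: ['aa', 'a', 'a']
Count: 3

3


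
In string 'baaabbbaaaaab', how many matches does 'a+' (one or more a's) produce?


Pattern 'a+' matches one or more consecutive a's.
String: 'baaabbbaaaaab'
Scanning for runs of a:
  Match 1: 'aaa' (length 3)
  Match 2: 'aaaaa' (length 5)
Total matches: 2

2


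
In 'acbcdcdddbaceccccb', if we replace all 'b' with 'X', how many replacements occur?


re.sub('b', 'X', text) replaces every occurrence of 'b' with 'X'.
Text: 'acbcdcdddbaceccccb'
Scanning for 'b':
  pos 2: 'b' -> replacement #1
  pos 9: 'b' -> replacement #2
  pos 17: 'b' -> replacement #3
Total replacements: 3

3


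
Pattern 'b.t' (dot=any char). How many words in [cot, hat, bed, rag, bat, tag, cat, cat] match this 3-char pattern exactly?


Pattern 'b.t' means: starts with 'b', any single char, ends with 't'.
Checking each word (must be exactly 3 chars):
  'cot' (len=3): no
  'hat' (len=3): no
  'bed' (len=3): no
  'rag' (len=3): no
  'bat' (len=3): MATCH
  'tag' (len=3): no
  'cat' (len=3): no
  'cat' (len=3): no
Matching words: ['bat']
Total: 1

1


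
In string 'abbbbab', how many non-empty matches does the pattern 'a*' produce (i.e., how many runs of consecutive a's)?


Pattern 'a*' matches zero or more a's. We want non-empty runs of consecutive a's.
String: 'abbbbab'
Walking through the string to find runs of a's:
  Run 1: positions 0-0 -> 'a'
  Run 2: positions 5-5 -> 'a'
Non-empty runs found: ['a', 'a']
Count: 2

2


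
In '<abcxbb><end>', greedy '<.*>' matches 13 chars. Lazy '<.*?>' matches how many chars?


Greedy '<.*>' tries to match as MUCH as possible.
Lazy '<.*?>' tries to match as LITTLE as possible.

String: '<abcxbb><end>'
Greedy '<.*>' starts at first '<' and extends to the LAST '>': '<abcxbb><end>' (13 chars)
Lazy '<.*?>' starts at first '<' and stops at the FIRST '>': '<abcxbb>' (8 chars)

8


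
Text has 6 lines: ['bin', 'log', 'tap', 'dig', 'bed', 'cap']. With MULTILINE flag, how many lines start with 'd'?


With MULTILINE flag, ^ matches the start of each line.
Lines: ['bin', 'log', 'tap', 'dig', 'bed', 'cap']
Checking which lines start with 'd':
  Line 1: 'bin' -> no
  Line 2: 'log' -> no
  Line 3: 'tap' -> no
  Line 4: 'dig' -> MATCH
  Line 5: 'bed' -> no
  Line 6: 'cap' -> no
Matching lines: ['dig']
Count: 1

1


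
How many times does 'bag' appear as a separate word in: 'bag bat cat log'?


Scanning each word for exact match 'bag':
  Word 1: 'bag' -> MATCH
  Word 2: 'bat' -> no
  Word 3: 'cat' -> no
  Word 4: 'log' -> no
Total matches: 1

1


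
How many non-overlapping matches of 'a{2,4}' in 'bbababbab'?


Pattern 'a{2,4}' matches between 2 and 4 consecutive a's (greedy).
String: 'bbababbab'
Finding runs of a's and applying greedy matching:
  Run at pos 2: 'a' (length 1)
  Run at pos 4: 'a' (length 1)
  Run at pos 7: 'a' (length 1)
Matches: []
Count: 0

0


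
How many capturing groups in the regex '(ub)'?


To count capturing groups, count each '(' that starts a group.
Pattern: '(ub)'
Walking through the pattern:
  Position 0: '(' -> group #1
Total capturing groups: 1

1


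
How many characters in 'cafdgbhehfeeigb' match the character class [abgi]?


Character class [abgi] matches any of: {a, b, g, i}
Scanning string 'cafdgbhehfeeigb' character by character:
  pos 0: 'c' -> no
  pos 1: 'a' -> MATCH
  pos 2: 'f' -> no
  pos 3: 'd' -> no
  pos 4: 'g' -> MATCH
  pos 5: 'b' -> MATCH
  pos 6: 'h' -> no
  pos 7: 'e' -> no
  pos 8: 'h' -> no
  pos 9: 'f' -> no
  pos 10: 'e' -> no
  pos 11: 'e' -> no
  pos 12: 'i' -> MATCH
  pos 13: 'g' -> MATCH
  pos 14: 'b' -> MATCH
Total matches: 6

6


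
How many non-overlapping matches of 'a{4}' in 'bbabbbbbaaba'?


Pattern 'a{4}' matches exactly 4 consecutive a's (greedy, non-overlapping).
String: 'bbabbbbbaaba'
Scanning for runs of a's:
  Run at pos 2: 'a' (length 1) -> 0 match(es)
  Run at pos 8: 'aa' (length 2) -> 0 match(es)
  Run at pos 11: 'a' (length 1) -> 0 match(es)
Matches found: []
Total: 0

0


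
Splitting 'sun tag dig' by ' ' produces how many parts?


Splitting by ' ' breaks the string at each occurrence of the separator.
Text: 'sun tag dig'
Parts after split:
  Part 1: 'sun'
  Part 2: 'tag'
  Part 3: 'dig'
Total parts: 3

3


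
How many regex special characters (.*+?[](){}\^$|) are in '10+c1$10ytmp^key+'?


Regex special characters are: . * + ? [ ] ( ) { } \ ^ $ |
Scanning '10+c1$10ytmp^key+':
  pos 2: '+' -> SPECIAL
  pos 5: '$' -> SPECIAL
  pos 12: '^' -> SPECIAL
  pos 16: '+' -> SPECIAL
Special chars found: ['+', '$', '^', '+']
Total: 4

4


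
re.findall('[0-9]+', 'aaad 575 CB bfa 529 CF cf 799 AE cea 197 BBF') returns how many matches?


Pattern '[0-9]+' finds one or more digits.
Text: 'aaad 575 CB bfa 529 CF cf 799 AE cea 197 BBF'
Scanning for matches:
  Match 1: '575'
  Match 2: '529'
  Match 3: '799'
  Match 4: '197'
Total matches: 4

4


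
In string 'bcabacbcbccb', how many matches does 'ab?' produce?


Pattern 'ab?' matches 'a' optionally followed by 'b'.
String: 'bcabacbcbccb'
Scanning left to right for 'a' then checking next char:
  Match 1: 'ab' (a followed by b)
  Match 2: 'a' (a not followed by b)
Total matches: 2

2


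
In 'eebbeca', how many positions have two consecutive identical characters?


Looking for consecutive identical characters in 'eebbeca':
  pos 0-1: 'e' vs 'e' -> MATCH ('ee')
  pos 1-2: 'e' vs 'b' -> different
  pos 2-3: 'b' vs 'b' -> MATCH ('bb')
  pos 3-4: 'b' vs 'e' -> different
  pos 4-5: 'e' vs 'c' -> different
  pos 5-6: 'c' vs 'a' -> different
Consecutive identical pairs: ['ee', 'bb']
Count: 2

2


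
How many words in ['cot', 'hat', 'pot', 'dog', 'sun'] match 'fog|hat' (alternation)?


Alternation 'fog|hat' matches either 'fog' or 'hat'.
Checking each word:
  'cot' -> no
  'hat' -> MATCH
  'pot' -> no
  'dog' -> no
  'sun' -> no
Matches: ['hat']
Count: 1

1


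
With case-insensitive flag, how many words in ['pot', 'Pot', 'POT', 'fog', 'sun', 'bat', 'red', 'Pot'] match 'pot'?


Case-insensitive matching: compare each word's lowercase form to 'pot'.
  'pot' -> lower='pot' -> MATCH
  'Pot' -> lower='pot' -> MATCH
  'POT' -> lower='pot' -> MATCH
  'fog' -> lower='fog' -> no
  'sun' -> lower='sun' -> no
  'bat' -> lower='bat' -> no
  'red' -> lower='red' -> no
  'Pot' -> lower='pot' -> MATCH
Matches: ['pot', 'Pot', 'POT', 'Pot']
Count: 4

4


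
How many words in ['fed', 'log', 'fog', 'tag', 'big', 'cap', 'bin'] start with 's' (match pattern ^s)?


Pattern ^s anchors to start of word. Check which words begin with 's':
  'fed' -> no
  'log' -> no
  'fog' -> no
  'tag' -> no
  'big' -> no
  'cap' -> no
  'bin' -> no
Matching words: []
Count: 0

0


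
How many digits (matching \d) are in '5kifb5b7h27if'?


\d matches any digit 0-9.
Scanning '5kifb5b7h27if':
  pos 0: '5' -> DIGIT
  pos 5: '5' -> DIGIT
  pos 7: '7' -> DIGIT
  pos 9: '2' -> DIGIT
  pos 10: '7' -> DIGIT
Digits found: ['5', '5', '7', '2', '7']
Total: 5

5


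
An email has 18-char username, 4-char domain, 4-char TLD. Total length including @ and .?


An email address has format: username@domain.tld
Username length: 18
'@' character: 1
Domain length: 4
'.' character: 1
TLD length: 4
Total = 18 + 1 + 4 + 1 + 4 = 28

28


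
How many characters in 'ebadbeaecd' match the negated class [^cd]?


Negated class [^cd] matches any char NOT in {c, d}
Scanning 'ebadbeaecd':
  pos 0: 'e' -> MATCH
  pos 1: 'b' -> MATCH
  pos 2: 'a' -> MATCH
  pos 3: 'd' -> no (excluded)
  pos 4: 'b' -> MATCH
  pos 5: 'e' -> MATCH
  pos 6: 'a' -> MATCH
  pos 7: 'e' -> MATCH
  pos 8: 'c' -> no (excluded)
  pos 9: 'd' -> no (excluded)
Total matches: 7

7


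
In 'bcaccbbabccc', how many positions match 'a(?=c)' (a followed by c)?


Lookahead 'a(?=c)' matches 'a' only when followed by 'c'.
String: 'bcaccbbabccc'
Checking each position where char is 'a':
  pos 2: 'a' -> MATCH (next='c')
  pos 7: 'a' -> no (next='b')
Matching positions: [2]
Count: 1

1


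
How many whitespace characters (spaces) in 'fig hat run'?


\s matches whitespace characters (spaces, tabs, etc.).
Text: 'fig hat run'
This text has 3 words separated by spaces.
Number of spaces = number of words - 1 = 3 - 1 = 2

2


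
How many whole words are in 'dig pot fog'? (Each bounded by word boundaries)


Word boundaries (\b) mark the start/end of each word.
Text: 'dig pot fog'
Splitting by whitespace:
  Word 1: 'dig'
  Word 2: 'pot'
  Word 3: 'fog'
Total whole words: 3

3


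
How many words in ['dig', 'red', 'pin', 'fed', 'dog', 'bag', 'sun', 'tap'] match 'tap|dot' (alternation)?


Alternation 'tap|dot' matches either 'tap' or 'dot'.
Checking each word:
  'dig' -> no
  'red' -> no
  'pin' -> no
  'fed' -> no
  'dog' -> no
  'bag' -> no
  'sun' -> no
  'tap' -> MATCH
Matches: ['tap']
Count: 1

1


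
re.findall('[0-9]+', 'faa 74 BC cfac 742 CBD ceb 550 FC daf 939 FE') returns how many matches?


Pattern '[0-9]+' finds one or more digits.
Text: 'faa 74 BC cfac 742 CBD ceb 550 FC daf 939 FE'
Scanning for matches:
  Match 1: '74'
  Match 2: '742'
  Match 3: '550'
  Match 4: '939'
Total matches: 4

4


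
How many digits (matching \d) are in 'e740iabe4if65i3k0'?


\d matches any digit 0-9.
Scanning 'e740iabe4if65i3k0':
  pos 1: '7' -> DIGIT
  pos 2: '4' -> DIGIT
  pos 3: '0' -> DIGIT
  pos 8: '4' -> DIGIT
  pos 11: '6' -> DIGIT
  pos 12: '5' -> DIGIT
  pos 14: '3' -> DIGIT
  pos 16: '0' -> DIGIT
Digits found: ['7', '4', '0', '4', '6', '5', '3', '0']
Total: 8

8


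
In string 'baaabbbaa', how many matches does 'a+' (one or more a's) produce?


Pattern 'a+' matches one or more consecutive a's.
String: 'baaabbbaa'
Scanning for runs of a:
  Match 1: 'aaa' (length 3)
  Match 2: 'aa' (length 2)
Total matches: 2

2


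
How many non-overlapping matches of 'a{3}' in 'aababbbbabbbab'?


Pattern 'a{3}' matches exactly 3 consecutive a's (greedy, non-overlapping).
String: 'aababbbbabbbab'
Scanning for runs of a's:
  Run at pos 0: 'aa' (length 2) -> 0 match(es)
  Run at pos 3: 'a' (length 1) -> 0 match(es)
  Run at pos 8: 'a' (length 1) -> 0 match(es)
  Run at pos 12: 'a' (length 1) -> 0 match(es)
Matches found: []
Total: 0

0


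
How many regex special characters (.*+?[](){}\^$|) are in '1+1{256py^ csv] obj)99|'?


Regex special characters are: . * + ? [ ] ( ) { } \ ^ $ |
Scanning '1+1{256py^ csv] obj)99|':
  pos 1: '+' -> SPECIAL
  pos 3: '{' -> SPECIAL
  pos 9: '^' -> SPECIAL
  pos 14: ']' -> SPECIAL
  pos 19: ')' -> SPECIAL
  pos 22: '|' -> SPECIAL
Special chars found: ['+', '{', '^', ']', ')', '|']
Total: 6

6


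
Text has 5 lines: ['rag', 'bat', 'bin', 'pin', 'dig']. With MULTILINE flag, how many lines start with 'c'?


With MULTILINE flag, ^ matches the start of each line.
Lines: ['rag', 'bat', 'bin', 'pin', 'dig']
Checking which lines start with 'c':
  Line 1: 'rag' -> no
  Line 2: 'bat' -> no
  Line 3: 'bin' -> no
  Line 4: 'pin' -> no
  Line 5: 'dig' -> no
Matching lines: []
Count: 0

0


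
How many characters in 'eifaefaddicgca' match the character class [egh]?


Character class [egh] matches any of: {e, g, h}
Scanning string 'eifaefaddicgca' character by character:
  pos 0: 'e' -> MATCH
  pos 1: 'i' -> no
  pos 2: 'f' -> no
  pos 3: 'a' -> no
  pos 4: 'e' -> MATCH
  pos 5: 'f' -> no
  pos 6: 'a' -> no
  pos 7: 'd' -> no
  pos 8: 'd' -> no
  pos 9: 'i' -> no
  pos 10: 'c' -> no
  pos 11: 'g' -> MATCH
  pos 12: 'c' -> no
  pos 13: 'a' -> no
Total matches: 3

3


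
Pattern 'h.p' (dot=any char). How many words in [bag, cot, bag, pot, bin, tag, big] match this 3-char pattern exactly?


Pattern 'h.p' means: starts with 'h', any single char, ends with 'p'.
Checking each word (must be exactly 3 chars):
  'bag' (len=3): no
  'cot' (len=3): no
  'bag' (len=3): no
  'pot' (len=3): no
  'bin' (len=3): no
  'tag' (len=3): no
  'big' (len=3): no
Matching words: []
Total: 0

0


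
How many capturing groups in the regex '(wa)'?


To count capturing groups, count each '(' that starts a group.
Pattern: '(wa)'
Walking through the pattern:
  Position 0: '(' -> group #1
Total capturing groups: 1

1


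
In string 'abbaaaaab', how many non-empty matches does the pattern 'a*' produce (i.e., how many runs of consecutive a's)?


Pattern 'a*' matches zero or more a's. We want non-empty runs of consecutive a's.
String: 'abbaaaaab'
Walking through the string to find runs of a's:
  Run 1: positions 0-0 -> 'a'
  Run 2: positions 3-7 -> 'aaaaa'
Non-empty runs found: ['a', 'aaaaa']
Count: 2

2


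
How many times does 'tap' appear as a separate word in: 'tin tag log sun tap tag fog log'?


Scanning each word for exact match 'tap':
  Word 1: 'tin' -> no
  Word 2: 'tag' -> no
  Word 3: 'log' -> no
  Word 4: 'sun' -> no
  Word 5: 'tap' -> MATCH
  Word 6: 'tag' -> no
  Word 7: 'fog' -> no
  Word 8: 'log' -> no
Total matches: 1

1


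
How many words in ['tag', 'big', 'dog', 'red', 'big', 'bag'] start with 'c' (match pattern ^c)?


Pattern ^c anchors to start of word. Check which words begin with 'c':
  'tag' -> no
  'big' -> no
  'dog' -> no
  'red' -> no
  'big' -> no
  'bag' -> no
Matching words: []
Count: 0

0


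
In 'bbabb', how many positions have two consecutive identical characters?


Looking for consecutive identical characters in 'bbabb':
  pos 0-1: 'b' vs 'b' -> MATCH ('bb')
  pos 1-2: 'b' vs 'a' -> different
  pos 2-3: 'a' vs 'b' -> different
  pos 3-4: 'b' vs 'b' -> MATCH ('bb')
Consecutive identical pairs: ['bb', 'bb']
Count: 2

2


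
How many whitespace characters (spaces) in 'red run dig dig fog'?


\s matches whitespace characters (spaces, tabs, etc.).
Text: 'red run dig dig fog'
This text has 5 words separated by spaces.
Number of spaces = number of words - 1 = 5 - 1 = 4

4


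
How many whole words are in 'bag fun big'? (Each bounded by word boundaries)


Word boundaries (\b) mark the start/end of each word.
Text: 'bag fun big'
Splitting by whitespace:
  Word 1: 'bag'
  Word 2: 'fun'
  Word 3: 'big'
Total whole words: 3

3


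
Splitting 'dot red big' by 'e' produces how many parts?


Splitting by 'e' breaks the string at each occurrence of the separator.
Text: 'dot red big'
Parts after split:
  Part 1: 'dot r'
  Part 2: 'd big'
Total parts: 2

2


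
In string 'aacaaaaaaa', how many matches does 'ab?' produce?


Pattern 'ab?' matches 'a' optionally followed by 'b'.
String: 'aacaaaaaaa'
Scanning left to right for 'a' then checking next char:
  Match 1: 'a' (a not followed by b)
  Match 2: 'a' (a not followed by b)
  Match 3: 'a' (a not followed by b)
  Match 4: 'a' (a not followed by b)
  Match 5: 'a' (a not followed by b)
  Match 6: 'a' (a not followed by b)
  Match 7: 'a' (a not followed by b)
  Match 8: 'a' (a not followed by b)
  Match 9: 'a' (a not followed by b)
Total matches: 9

9


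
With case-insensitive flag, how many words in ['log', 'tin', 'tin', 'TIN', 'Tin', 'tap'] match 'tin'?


Case-insensitive matching: compare each word's lowercase form to 'tin'.
  'log' -> lower='log' -> no
  'tin' -> lower='tin' -> MATCH
  'tin' -> lower='tin' -> MATCH
  'TIN' -> lower='tin' -> MATCH
  'Tin' -> lower='tin' -> MATCH
  'tap' -> lower='tap' -> no
Matches: ['tin', 'tin', 'TIN', 'Tin']
Count: 4

4


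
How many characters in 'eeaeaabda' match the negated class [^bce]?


Negated class [^bce] matches any char NOT in {b, c, e}
Scanning 'eeaeaabda':
  pos 0: 'e' -> no (excluded)
  pos 1: 'e' -> no (excluded)
  pos 2: 'a' -> MATCH
  pos 3: 'e' -> no (excluded)
  pos 4: 'a' -> MATCH
  pos 5: 'a' -> MATCH
  pos 6: 'b' -> no (excluded)
  pos 7: 'd' -> MATCH
  pos 8: 'a' -> MATCH
Total matches: 5

5


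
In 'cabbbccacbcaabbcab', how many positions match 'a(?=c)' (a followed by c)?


Lookahead 'a(?=c)' matches 'a' only when followed by 'c'.
String: 'cabbbccacbcaabbcab'
Checking each position where char is 'a':
  pos 1: 'a' -> no (next='b')
  pos 7: 'a' -> MATCH (next='c')
  pos 11: 'a' -> no (next='a')
  pos 12: 'a' -> no (next='b')
  pos 16: 'a' -> no (next='b')
Matching positions: [7]
Count: 1

1


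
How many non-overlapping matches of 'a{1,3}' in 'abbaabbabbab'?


Pattern 'a{1,3}' matches between 1 and 3 consecutive a's (greedy).
String: 'abbaabbabbab'
Finding runs of a's and applying greedy matching:
  Run at pos 0: 'a' (length 1)
  Run at pos 3: 'aa' (length 2)
  Run at pos 7: 'a' (length 1)
  Run at pos 10: 'a' (length 1)
Matches: ['a', 'aa', 'a', 'a']
Count: 4

4


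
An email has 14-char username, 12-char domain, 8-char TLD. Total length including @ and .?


An email address has format: username@domain.tld
Username length: 14
'@' character: 1
Domain length: 12
'.' character: 1
TLD length: 8
Total = 14 + 1 + 12 + 1 + 8 = 36

36


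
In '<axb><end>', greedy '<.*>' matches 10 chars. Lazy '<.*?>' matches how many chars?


Greedy '<.*>' tries to match as MUCH as possible.
Lazy '<.*?>' tries to match as LITTLE as possible.

String: '<axb><end>'
Greedy '<.*>' starts at first '<' and extends to the LAST '>': '<axb><end>' (10 chars)
Lazy '<.*?>' starts at first '<' and stops at the FIRST '>': '<axb>' (5 chars)

5


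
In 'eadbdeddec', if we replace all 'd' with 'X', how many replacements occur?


re.sub('d', 'X', text) replaces every occurrence of 'd' with 'X'.
Text: 'eadbdeddec'
Scanning for 'd':
  pos 2: 'd' -> replacement #1
  pos 4: 'd' -> replacement #2
  pos 6: 'd' -> replacement #3
  pos 7: 'd' -> replacement #4
Total replacements: 4

4


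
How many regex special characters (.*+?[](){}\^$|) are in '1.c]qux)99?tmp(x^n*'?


Regex special characters are: . * + ? [ ] ( ) { } \ ^ $ |
Scanning '1.c]qux)99?tmp(x^n*':
  pos 1: '.' -> SPECIAL
  pos 3: ']' -> SPECIAL
  pos 7: ')' -> SPECIAL
  pos 10: '?' -> SPECIAL
  pos 14: '(' -> SPECIAL
  pos 16: '^' -> SPECIAL
  pos 18: '*' -> SPECIAL
Special chars found: ['.', ']', ')', '?', '(', '^', '*']
Total: 7

7


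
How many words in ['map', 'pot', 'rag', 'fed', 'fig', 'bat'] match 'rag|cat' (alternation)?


Alternation 'rag|cat' matches either 'rag' or 'cat'.
Checking each word:
  'map' -> no
  'pot' -> no
  'rag' -> MATCH
  'fed' -> no
  'fig' -> no
  'bat' -> no
Matches: ['rag']
Count: 1

1


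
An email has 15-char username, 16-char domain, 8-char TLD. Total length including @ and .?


An email address has format: username@domain.tld
Username length: 15
'@' character: 1
Domain length: 16
'.' character: 1
TLD length: 8
Total = 15 + 1 + 16 + 1 + 8 = 41

41


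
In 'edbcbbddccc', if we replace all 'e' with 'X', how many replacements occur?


re.sub('e', 'X', text) replaces every occurrence of 'e' with 'X'.
Text: 'edbcbbddccc'
Scanning for 'e':
  pos 0: 'e' -> replacement #1
Total replacements: 1

1


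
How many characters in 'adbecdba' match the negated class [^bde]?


Negated class [^bde] matches any char NOT in {b, d, e}
Scanning 'adbecdba':
  pos 0: 'a' -> MATCH
  pos 1: 'd' -> no (excluded)
  pos 2: 'b' -> no (excluded)
  pos 3: 'e' -> no (excluded)
  pos 4: 'c' -> MATCH
  pos 5: 'd' -> no (excluded)
  pos 6: 'b' -> no (excluded)
  pos 7: 'a' -> MATCH
Total matches: 3

3


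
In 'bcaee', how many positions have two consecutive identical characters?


Looking for consecutive identical characters in 'bcaee':
  pos 0-1: 'b' vs 'c' -> different
  pos 1-2: 'c' vs 'a' -> different
  pos 2-3: 'a' vs 'e' -> different
  pos 3-4: 'e' vs 'e' -> MATCH ('ee')
Consecutive identical pairs: ['ee']
Count: 1

1


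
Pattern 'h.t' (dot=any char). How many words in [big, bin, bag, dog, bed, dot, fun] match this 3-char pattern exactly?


Pattern 'h.t' means: starts with 'h', any single char, ends with 't'.
Checking each word (must be exactly 3 chars):
  'big' (len=3): no
  'bin' (len=3): no
  'bag' (len=3): no
  'dog' (len=3): no
  'bed' (len=3): no
  'dot' (len=3): no
  'fun' (len=3): no
Matching words: []
Total: 0

0


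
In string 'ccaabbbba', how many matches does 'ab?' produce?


Pattern 'ab?' matches 'a' optionally followed by 'b'.
String: 'ccaabbbba'
Scanning left to right for 'a' then checking next char:
  Match 1: 'a' (a not followed by b)
  Match 2: 'ab' (a followed by b)
  Match 3: 'a' (a not followed by b)
Total matches: 3

3


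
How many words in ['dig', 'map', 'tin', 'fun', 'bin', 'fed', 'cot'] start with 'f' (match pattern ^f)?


Pattern ^f anchors to start of word. Check which words begin with 'f':
  'dig' -> no
  'map' -> no
  'tin' -> no
  'fun' -> MATCH (starts with 'f')
  'bin' -> no
  'fed' -> MATCH (starts with 'f')
  'cot' -> no
Matching words: ['fun', 'fed']
Count: 2

2


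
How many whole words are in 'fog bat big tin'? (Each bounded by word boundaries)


Word boundaries (\b) mark the start/end of each word.
Text: 'fog bat big tin'
Splitting by whitespace:
  Word 1: 'fog'
  Word 2: 'bat'
  Word 3: 'big'
  Word 4: 'tin'
Total whole words: 4

4


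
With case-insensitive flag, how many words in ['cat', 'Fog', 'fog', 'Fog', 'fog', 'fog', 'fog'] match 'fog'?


Case-insensitive matching: compare each word's lowercase form to 'fog'.
  'cat' -> lower='cat' -> no
  'Fog' -> lower='fog' -> MATCH
  'fog' -> lower='fog' -> MATCH
  'Fog' -> lower='fog' -> MATCH
  'fog' -> lower='fog' -> MATCH
  'fog' -> lower='fog' -> MATCH
  'fog' -> lower='fog' -> MATCH
Matches: ['Fog', 'fog', 'Fog', 'fog', 'fog', 'fog']
Count: 6

6


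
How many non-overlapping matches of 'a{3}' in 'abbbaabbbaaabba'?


Pattern 'a{3}' matches exactly 3 consecutive a's (greedy, non-overlapping).
String: 'abbbaabbbaaabba'
Scanning for runs of a's:
  Run at pos 0: 'a' (length 1) -> 0 match(es)
  Run at pos 4: 'aa' (length 2) -> 0 match(es)
  Run at pos 9: 'aaa' (length 3) -> 1 match(es)
  Run at pos 14: 'a' (length 1) -> 0 match(es)
Matches found: ['aaa']
Total: 1

1


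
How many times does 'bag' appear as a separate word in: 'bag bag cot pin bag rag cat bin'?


Scanning each word for exact match 'bag':
  Word 1: 'bag' -> MATCH
  Word 2: 'bag' -> MATCH
  Word 3: 'cot' -> no
  Word 4: 'pin' -> no
  Word 5: 'bag' -> MATCH
  Word 6: 'rag' -> no
  Word 7: 'cat' -> no
  Word 8: 'bin' -> no
Total matches: 3

3


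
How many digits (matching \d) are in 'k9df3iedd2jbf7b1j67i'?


\d matches any digit 0-9.
Scanning 'k9df3iedd2jbf7b1j67i':
  pos 1: '9' -> DIGIT
  pos 4: '3' -> DIGIT
  pos 9: '2' -> DIGIT
  pos 13: '7' -> DIGIT
  pos 15: '1' -> DIGIT
  pos 17: '6' -> DIGIT
  pos 18: '7' -> DIGIT
Digits found: ['9', '3', '2', '7', '1', '6', '7']
Total: 7

7
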